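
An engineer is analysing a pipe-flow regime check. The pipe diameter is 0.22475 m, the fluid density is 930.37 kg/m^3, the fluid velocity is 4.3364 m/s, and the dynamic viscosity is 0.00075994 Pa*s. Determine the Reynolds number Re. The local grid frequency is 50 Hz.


Re = rho * vel * D / mu
Re = 930.37 * 4.3364 * 0.22475 / 0.00075994
Re = 1.1932e+06


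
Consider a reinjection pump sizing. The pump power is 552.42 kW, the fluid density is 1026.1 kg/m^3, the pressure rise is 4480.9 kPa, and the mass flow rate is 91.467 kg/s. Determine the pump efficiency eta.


eta = mdot * dP / (rho * P_pump)
eta = 91.467 * 4480.9 / (1026.1 * 552.42)
eta = 0.72305


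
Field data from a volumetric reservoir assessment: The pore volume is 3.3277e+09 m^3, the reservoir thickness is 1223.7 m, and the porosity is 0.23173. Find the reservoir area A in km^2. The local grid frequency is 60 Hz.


A = Vp / (1e6 * hr * phi)
A = 3.3277e+09 / (1e6 * 1223.7 * 0.23173)
A = 11.735 km^2


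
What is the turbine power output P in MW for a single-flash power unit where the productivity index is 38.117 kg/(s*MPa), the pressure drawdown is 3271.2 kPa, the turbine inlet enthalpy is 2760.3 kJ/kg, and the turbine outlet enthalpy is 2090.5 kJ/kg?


Step 1: mdot = PI * dP / 1000 = 38.117 * 3271.2 / 1000 = 124.6883 kg/s
Step 2: P = mdot*(h_in - h_out)/1000 = 124.6883*(2760.3 - 2090.5)/1000 = 83.516 MW
P = 83.516 MW


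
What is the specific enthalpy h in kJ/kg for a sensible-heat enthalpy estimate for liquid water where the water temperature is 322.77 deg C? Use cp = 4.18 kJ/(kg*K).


h = cp * T
h = 4.18 * 322.77
h = 1349.2 kJ/kg


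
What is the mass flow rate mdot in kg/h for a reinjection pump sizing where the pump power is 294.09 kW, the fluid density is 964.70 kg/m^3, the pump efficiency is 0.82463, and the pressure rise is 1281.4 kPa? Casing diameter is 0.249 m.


mdot = P_pump * rho * eta / dP
mdot = 294.09 * 964.70 * 0.82463 / 1281.4
mdot = 182.5774 kg/s
Convert: 182.5774 kg/s * 3600.0 = 6.5728e+05 kg/h
mdot = 6.5728e+05 kg/h


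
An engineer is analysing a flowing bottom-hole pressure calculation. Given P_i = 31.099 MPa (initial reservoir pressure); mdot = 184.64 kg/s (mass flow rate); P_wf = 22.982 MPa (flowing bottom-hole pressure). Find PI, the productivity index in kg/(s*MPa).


PI = mdot / (P_i - P_wf)
PI = 184.64 / (31.099 - 22.982)
PI = 22.747 kg/(s*MPa)


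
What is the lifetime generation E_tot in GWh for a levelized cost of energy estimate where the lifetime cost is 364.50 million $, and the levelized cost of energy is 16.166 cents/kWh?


E_tot = C_tot / LCOE * 100
E_tot = 364.50 / 16.166 * 100
E_tot = 2254.7 GWh


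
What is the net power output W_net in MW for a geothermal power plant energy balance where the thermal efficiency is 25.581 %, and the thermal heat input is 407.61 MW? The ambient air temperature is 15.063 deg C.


W_net = eta / 100 * Q_in
W_net = 25.581 / 100 * 407.61
W_net = 104.27 MW


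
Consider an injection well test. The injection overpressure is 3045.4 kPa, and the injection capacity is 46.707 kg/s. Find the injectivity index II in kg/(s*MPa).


II = mdot * 1000 / dP
II = 46.707 * 1000 / 3045.4
II = 15.337 kg/(s*MPa)


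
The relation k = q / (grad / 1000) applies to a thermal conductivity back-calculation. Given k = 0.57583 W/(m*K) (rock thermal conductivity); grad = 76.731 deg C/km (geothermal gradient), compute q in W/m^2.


q = k * grad / 1000
q = 0.57583 * 76.731 / 1000
q = 0.044184 W/m^2


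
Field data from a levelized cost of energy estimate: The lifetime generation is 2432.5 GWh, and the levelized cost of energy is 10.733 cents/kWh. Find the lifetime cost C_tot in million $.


C_tot = LCOE / 100 * E_tot
C_tot = 10.733 / 100 * 2432.5
C_tot = 261.08 million $


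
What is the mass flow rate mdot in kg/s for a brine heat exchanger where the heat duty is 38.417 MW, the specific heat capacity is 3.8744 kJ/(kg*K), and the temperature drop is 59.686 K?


mdot = Q * 1000 / (cp * dT)
mdot = 38.417 * 1000 / (3.8744 * 59.686)
mdot = 166.13 kg/s


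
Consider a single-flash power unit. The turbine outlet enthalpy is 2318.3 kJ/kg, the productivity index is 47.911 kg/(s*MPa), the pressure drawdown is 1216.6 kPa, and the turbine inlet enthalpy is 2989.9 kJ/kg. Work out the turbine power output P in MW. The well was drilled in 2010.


Step 1: mdot = PI * dP / 1000 = 47.911 * 1216.6 / 1000 = 58.28852 kg/s
Step 2: P = mdot*(h_in - h_out)/1000 = 58.28852*(2989.9 - 2318.3)/1000 = 39.147 MW
P = 39.147 MW


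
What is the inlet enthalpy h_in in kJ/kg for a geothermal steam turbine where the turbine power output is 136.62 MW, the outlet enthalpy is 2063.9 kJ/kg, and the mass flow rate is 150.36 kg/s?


h_in = h_out + P * 1000 / mdot
h_in = 2063.9 + 136.62 * 1000 / 150.36
h_in = 2972.5 kJ/kg


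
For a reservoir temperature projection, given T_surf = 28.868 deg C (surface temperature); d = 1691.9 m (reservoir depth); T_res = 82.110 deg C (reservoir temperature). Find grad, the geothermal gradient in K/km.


grad = (T_res - T_surf) / d * 1000
grad = (82.110 - 28.868) / 1691.9 * 1000
grad = 31.46876 deg C/km
Convert: 31.46876 deg C/km * 1.0 = 31.469 K/km
grad = 31.469 K/km


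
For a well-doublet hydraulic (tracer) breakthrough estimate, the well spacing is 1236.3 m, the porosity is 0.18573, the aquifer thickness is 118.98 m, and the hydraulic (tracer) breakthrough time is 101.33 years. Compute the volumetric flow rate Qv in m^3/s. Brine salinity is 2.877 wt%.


Qv = pi*hr*phi*L^2 / (3*t_bt*365.25*86400)
Qv = pi*118.98*0.18573*1236.3^2 / (3*101.33*365.25*86400)
Qv = 0.011061 m^3/s


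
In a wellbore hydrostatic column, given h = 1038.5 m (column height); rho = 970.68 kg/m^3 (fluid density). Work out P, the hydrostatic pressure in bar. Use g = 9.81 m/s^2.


P = rho * g * h / 1e6
P = 970.68 * 9.81 * 1038.5 / 1e6
P = 9.888982 MPa
Convert: 9.888982 MPa * 10.0 = 98.890 bar
P = 98.890 bar


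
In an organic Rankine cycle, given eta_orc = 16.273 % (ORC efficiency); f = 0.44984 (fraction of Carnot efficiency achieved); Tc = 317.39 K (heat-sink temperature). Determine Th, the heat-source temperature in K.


Th = Tc / (1 - (eta_orc/100)/f)
Th = 317.39 / (1 - (16.273/100)/0.44984)
Th = 497.28 K


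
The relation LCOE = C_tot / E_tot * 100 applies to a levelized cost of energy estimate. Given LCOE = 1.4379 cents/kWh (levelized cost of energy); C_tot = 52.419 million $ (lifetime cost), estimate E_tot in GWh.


E_tot = C_tot / LCOE * 100
E_tot = 52.419 / 1.4379 * 100
E_tot = 3645.5 GWh


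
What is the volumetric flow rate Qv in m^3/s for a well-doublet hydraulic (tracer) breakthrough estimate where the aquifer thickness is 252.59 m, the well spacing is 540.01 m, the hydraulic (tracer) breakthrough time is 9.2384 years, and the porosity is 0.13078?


Qv = pi*hr*phi*L^2 / (3*t_bt*365.25*86400)
Qv = pi*252.59*0.13078*540.01^2 / (3*9.2384*365.25*86400)
Qv = 0.034601 m^3/s


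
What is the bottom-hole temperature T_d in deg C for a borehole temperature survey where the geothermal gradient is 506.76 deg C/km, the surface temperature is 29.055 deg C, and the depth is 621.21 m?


T_d = T_surf + grad * d / 1000
T_d = 29.055 + 506.76 * 621.21 / 1000
T_d = 343.86 deg C


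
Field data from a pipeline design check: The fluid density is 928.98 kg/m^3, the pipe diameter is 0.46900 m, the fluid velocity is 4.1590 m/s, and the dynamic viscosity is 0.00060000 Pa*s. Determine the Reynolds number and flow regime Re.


Step 1: Re = rho*vel*D/mu = 928.98*4.159*0.469/0.0006 = 3.0201e+06
Step 2: Re = 3.0201e+06 > 4000, so flow is turbulent.
Re = 3.0201e+06 (turbulent)


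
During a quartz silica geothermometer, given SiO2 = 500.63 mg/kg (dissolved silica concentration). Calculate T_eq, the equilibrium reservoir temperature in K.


T_eq = 1309 / (5.19 - log10(SiO2)) - 273.15
T_eq = 1309 / (5.19 - log10(500.63)) - 273.15
T_eq = 252.4508 deg C
Convert to K: 252.4508 + 273.15 = 525.60 K
T_eq = 525.60 K


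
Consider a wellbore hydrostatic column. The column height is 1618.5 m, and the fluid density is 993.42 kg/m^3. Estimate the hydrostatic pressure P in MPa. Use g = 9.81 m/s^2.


P = rho * g * h / 1e6
P = 993.42 * 9.81 * 1618.5 / 1e6
P = 15.773 MPa


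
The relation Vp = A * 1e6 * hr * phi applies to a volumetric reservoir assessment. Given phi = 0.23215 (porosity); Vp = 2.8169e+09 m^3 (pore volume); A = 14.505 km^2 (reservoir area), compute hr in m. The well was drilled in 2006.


hr = Vp / (A * 1e6 * phi)
hr = 2.8169e+09 / (14.505 * 1e6 * 0.23215)
hr = 836.54 m


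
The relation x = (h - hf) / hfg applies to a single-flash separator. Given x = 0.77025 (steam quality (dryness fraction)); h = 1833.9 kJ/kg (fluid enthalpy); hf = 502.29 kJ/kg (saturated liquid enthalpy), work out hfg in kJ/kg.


hfg = (h - hf) / x
hfg = (1833.9 - 502.29) / 0.77025
hfg = 1728.8 kJ/kg


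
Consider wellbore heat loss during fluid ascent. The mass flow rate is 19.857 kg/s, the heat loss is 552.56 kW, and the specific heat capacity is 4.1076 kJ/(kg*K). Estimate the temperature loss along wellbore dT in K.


dT = Q_loss / (mdot * cp)
dT = 552.56 / (19.857 * 4.1076)
dT = 6.7745 K


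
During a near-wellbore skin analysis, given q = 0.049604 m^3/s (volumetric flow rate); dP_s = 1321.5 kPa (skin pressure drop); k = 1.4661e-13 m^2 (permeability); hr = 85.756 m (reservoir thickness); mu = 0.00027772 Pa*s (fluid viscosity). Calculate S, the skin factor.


S = dP_s * 1000 * 2*pi*k*hr / (q*mu)
S = 1321.5 * 1000 * 2*pi*1.4661e-13*85.756 / (0.049604*0.00027772)
S = 7.5779


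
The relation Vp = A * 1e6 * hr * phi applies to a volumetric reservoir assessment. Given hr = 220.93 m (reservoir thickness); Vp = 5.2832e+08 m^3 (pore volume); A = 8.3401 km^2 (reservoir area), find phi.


phi = Vp / (A * 1e6 * hr)
phi = 5.2832e+08 / (8.3401 * 1e6 * 220.93)
phi = 0.28673


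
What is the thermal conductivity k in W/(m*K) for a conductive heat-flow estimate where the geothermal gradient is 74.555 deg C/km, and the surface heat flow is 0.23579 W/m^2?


k = q * 1000 / grad
k = 0.23579 * 1000 / 74.555
k = 3.1626 W/(m*K)


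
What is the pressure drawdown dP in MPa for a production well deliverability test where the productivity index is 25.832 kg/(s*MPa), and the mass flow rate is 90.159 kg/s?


dP = mdot * 1000 / PI
dP = 90.159 * 1000 / 25.832
dP = 3490.206 kPa
Convert: 3490.206 kPa * 0.001 = 3.4902 MPa
dP = 3.4902 MPa


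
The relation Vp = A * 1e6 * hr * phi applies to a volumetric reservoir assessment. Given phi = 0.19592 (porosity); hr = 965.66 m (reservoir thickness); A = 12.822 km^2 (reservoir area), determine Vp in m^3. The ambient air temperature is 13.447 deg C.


Vp = A * 1e6 * hr * phi
Vp = 12.822 * 1e6 * 965.66 * 0.19592
Vp = 2.4258e+09 m^3


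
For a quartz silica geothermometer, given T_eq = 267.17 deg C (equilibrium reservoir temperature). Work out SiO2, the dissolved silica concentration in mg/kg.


SiO2 = 10^(5.19 - 1309/(T_eq + 273.15))
SiO2 = 10^(5.19 - 1309/(267.17 + 273.15))
SiO2 = 585.28 mg/kg


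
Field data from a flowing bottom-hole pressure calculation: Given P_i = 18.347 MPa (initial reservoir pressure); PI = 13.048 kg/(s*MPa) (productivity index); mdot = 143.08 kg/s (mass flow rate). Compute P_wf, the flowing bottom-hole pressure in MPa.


P_wf = P_i - mdot / PI
P_wf = 18.347 - 143.08 / 13.048
P_wf = 7.3813 MPa


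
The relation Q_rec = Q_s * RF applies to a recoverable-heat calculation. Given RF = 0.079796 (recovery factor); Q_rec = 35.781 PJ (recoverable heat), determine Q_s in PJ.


Q_s = Q_rec / RF
Q_s = 35.781 / 0.079796
Q_s = 448.41 PJ


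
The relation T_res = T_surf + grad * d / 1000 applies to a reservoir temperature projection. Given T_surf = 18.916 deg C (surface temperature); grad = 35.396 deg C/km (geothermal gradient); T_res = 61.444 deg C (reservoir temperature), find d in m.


d = (T_res - T_surf) / grad * 1000
d = (61.444 - 18.916) / 35.396 * 1000
d = 1201.5 m


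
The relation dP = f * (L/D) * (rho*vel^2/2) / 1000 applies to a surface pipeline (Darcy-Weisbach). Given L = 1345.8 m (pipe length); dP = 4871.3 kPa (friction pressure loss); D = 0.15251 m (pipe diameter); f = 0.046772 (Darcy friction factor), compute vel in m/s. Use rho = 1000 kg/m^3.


vel = sqrt(dP*1000*2*D / (f*L*rho))
vel = sqrt(4871.3*1000*2*0.15251 / (0.046772*1345.8*1000))
vel = 4.8585 m/s


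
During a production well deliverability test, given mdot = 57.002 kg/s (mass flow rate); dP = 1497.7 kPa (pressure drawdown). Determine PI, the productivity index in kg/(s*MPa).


PI = mdot * 1000 / dP
PI = 57.002 * 1000 / 1497.7
PI = 38.060 kg/(s*MPa)


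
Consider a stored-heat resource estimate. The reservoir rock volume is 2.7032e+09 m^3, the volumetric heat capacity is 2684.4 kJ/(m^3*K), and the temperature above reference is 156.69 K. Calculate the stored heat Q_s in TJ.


Q_s = Vr * rhoc * dT / 1e12
Q_s = 2.7032e+09 * 2684.4 * 156.69 / 1e12
Q_s = 1137.016 PJ
Convert: 1137.016 PJ * 1000.0 = 1.1370e+06 TJ
Q_s = 1.1370e+06 TJ


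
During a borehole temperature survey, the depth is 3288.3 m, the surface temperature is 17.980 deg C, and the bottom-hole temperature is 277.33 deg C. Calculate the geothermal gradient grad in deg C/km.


grad = (T_d - T_surf) / d * 1000
grad = (277.33 - 17.980) / 3288.3 * 1000
grad = 78.871 deg C/km


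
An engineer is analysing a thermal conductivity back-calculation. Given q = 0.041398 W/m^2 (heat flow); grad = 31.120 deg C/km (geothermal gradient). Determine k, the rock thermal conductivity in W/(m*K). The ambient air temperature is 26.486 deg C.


k = q / (grad / 1000)
k = 0.041398 / (31.120 / 1000)
k = 1.3303 W/(m*K)


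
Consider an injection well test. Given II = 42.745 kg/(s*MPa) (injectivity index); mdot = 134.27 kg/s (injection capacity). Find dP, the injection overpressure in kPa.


dP = mdot * 1000 / II
dP = 134.27 * 1000 / 42.745
dP = 3141.2 kPa


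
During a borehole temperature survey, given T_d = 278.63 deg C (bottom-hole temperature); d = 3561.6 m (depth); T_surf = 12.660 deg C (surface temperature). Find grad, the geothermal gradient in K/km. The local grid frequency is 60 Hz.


grad = (T_d - T_surf) / d * 1000
grad = (278.63 - 12.660) / 3561.6 * 1000
grad = 74.67711 deg C/km
Convert: 74.67711 deg C/km * 1.0 = 74.677 K/km
grad = 74.677 K/km


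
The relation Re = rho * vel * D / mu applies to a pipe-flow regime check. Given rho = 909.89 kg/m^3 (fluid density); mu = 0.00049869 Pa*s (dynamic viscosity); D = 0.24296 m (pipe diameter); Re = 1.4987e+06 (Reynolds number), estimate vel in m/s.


vel = Re * mu / (rho * D)
vel = 1.4987e+06 * 0.00049869 / (909.89 * 0.24296)
vel = 3.3808 m/s


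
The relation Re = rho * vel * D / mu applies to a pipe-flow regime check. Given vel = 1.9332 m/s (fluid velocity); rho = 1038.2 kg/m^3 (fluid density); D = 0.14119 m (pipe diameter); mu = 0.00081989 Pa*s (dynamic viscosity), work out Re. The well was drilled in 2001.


Re = rho * vel * D / mu
Re = 1038.2 * 1.9332 * 0.14119 / 0.00081989
Re = 3.4563e+05


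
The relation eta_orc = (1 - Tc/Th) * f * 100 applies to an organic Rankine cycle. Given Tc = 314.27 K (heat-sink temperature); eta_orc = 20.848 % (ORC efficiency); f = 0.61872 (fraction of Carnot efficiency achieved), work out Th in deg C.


Th = Tc / (1 - (eta_orc/100)/f)
Th = 314.27 / (1 - (20.848/100)/0.61872)
Th = 473.9790 K
Convert to deg C: 473.9790 - 273.15 = 200.83 deg C
Th = 200.83 deg C


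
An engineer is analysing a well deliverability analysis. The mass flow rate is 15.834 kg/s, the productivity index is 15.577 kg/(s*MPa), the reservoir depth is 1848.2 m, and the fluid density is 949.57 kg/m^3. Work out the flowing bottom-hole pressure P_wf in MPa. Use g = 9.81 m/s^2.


Step 1: P_i = rho*g*h/1e6 = 949.57*9.81*1848.2/1e6 = 17.21650 MPa
Step 2: P_wf = P_i - mdot/PI = 17.21650 - 15.834/15.577 = 16.200 MPa
P_wf = 16.200 MPa


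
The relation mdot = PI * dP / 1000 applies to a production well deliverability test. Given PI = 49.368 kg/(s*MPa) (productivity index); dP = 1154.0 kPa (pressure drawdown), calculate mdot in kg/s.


mdot = PI * dP / 1000
mdot = 49.368 * 1154.0 / 1000
mdot = 56.971 kg/s


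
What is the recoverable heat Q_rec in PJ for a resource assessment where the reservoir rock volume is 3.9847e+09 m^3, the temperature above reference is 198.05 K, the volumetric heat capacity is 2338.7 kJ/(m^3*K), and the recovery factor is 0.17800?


Step 1: Q_s = Vr*rhoc*dT/1e12 = 3.9847e+09*2338.7*198.05/1e12 = 1845.631 PJ
Step 2: Q_rec = Q_s * RF = 1845.631 * 0.178 = 328.52 PJ
Q_rec = 328.52 PJ


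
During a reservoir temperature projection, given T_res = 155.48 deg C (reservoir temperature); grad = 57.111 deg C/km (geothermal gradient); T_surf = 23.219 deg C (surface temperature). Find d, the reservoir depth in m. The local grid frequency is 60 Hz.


d = (T_res - T_surf) / grad * 1000
d = (155.48 - 23.219) / 57.111 * 1000
d = 2315.9 m


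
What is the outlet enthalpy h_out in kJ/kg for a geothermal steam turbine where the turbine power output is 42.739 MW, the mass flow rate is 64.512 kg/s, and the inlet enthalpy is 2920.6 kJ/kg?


h_out = h_in - P * 1000 / mdot
h_out = 2920.6 - 42.739 * 1000 / 64.512
h_out = 2258.1 kJ/kg


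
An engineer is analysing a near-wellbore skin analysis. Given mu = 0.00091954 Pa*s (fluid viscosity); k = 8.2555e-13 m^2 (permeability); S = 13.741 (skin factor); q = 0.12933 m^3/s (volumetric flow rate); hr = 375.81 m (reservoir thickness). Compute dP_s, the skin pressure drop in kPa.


dP_s = S * q * mu / (2*pi*k*hr) / 1000
dP_s = 13.741 * 0.12933 * 0.00091954 / (2*pi*8.2555e-13*375.81) / 1000
dP_s = 838.29 kPa


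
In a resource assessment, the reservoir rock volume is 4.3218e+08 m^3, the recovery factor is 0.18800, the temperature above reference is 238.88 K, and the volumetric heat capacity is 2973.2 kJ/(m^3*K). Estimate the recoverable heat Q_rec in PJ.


Step 1: Q_s = Vr*rhoc*dT/1e12 = 4.3218e+08*2973.2*238.88/1e12 = 306.9507 PJ
Step 2: Q_rec = Q_s * RF = 306.9507 * 0.188 = 57.707 PJ
Q_rec = 57.707 PJ


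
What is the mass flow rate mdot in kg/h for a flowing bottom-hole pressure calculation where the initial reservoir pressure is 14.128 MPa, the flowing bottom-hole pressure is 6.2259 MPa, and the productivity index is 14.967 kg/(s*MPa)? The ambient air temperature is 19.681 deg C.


mdot = (P_i - P_wf) * PI
mdot = (14.128 - 6.2259) * 14.967
mdot = 118.2707 kg/s
Convert: 118.2707 kg/s * 3600.0 = 4.2577e+05 kg/h
mdot = 4.2577e+05 kg/h


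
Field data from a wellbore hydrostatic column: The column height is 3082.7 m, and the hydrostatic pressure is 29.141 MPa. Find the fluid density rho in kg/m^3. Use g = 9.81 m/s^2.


rho = P * 1e6 / (g * h)
rho = 29.141 * 1e6 / (9.81 * 3082.7)
rho = 963.62 kg/m^3


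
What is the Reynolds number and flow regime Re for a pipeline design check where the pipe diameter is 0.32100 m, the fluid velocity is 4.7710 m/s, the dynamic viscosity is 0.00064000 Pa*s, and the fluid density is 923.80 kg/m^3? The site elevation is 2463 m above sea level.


Step 1: Re = rho*vel*D/mu = 923.8*4.771*0.321/0.00064 = 2.2106e+06
Step 2: Re = 2.2106e+06 > 4000, so flow is turbulent.
Re = 2.2106e+06 (turbulent)


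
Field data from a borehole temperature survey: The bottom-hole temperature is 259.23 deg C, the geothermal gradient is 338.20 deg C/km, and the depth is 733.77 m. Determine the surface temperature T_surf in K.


T_surf = T_d - grad * d / 1000
T_surf = 259.23 - 338.20 * 733.77 / 1000
T_surf = 11.06899 deg C
Convert to K: 11.06899 + 273.15 = 284.22 K
T_surf = 284.22 K


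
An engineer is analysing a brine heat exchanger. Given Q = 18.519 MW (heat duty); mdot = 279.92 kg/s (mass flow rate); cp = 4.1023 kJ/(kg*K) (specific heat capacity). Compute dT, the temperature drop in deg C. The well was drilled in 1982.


dT = Q * 1000 / (mdot * cp)
dT = 18.519 * 1000 / (279.92 * 4.1023)
dT = 16.12710 K
Convert (temperature difference, 1 K = 1 deg C): 16.12710 K = 16.12710 deg C
dT = 16.127 deg C


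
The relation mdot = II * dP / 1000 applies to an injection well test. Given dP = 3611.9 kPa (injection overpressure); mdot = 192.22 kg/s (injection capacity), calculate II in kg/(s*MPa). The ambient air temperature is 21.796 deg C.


II = mdot * 1000 / dP
II = 192.22 * 1000 / 3611.9
II = 53.219 kg/(s*MPa)


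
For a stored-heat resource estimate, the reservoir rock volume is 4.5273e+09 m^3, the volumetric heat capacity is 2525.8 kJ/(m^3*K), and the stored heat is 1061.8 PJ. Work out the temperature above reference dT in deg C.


dT = Q_s * 1e12 / (Vr * rhoc)
dT = 1061.8 * 1e12 / (4.5273e+09 * 2525.8)
dT = 92.85483 K
Convert (temperature difference, 1 K = 1 deg C): 92.85483 K = 92.85483 deg C
dT = 92.855 deg C


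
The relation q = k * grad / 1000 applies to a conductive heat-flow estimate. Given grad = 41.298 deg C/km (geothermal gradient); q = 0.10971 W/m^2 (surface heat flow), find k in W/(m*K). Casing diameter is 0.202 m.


k = q * 1000 / grad
k = 0.10971 * 1000 / 41.298
k = 2.6565 W/(m*K)


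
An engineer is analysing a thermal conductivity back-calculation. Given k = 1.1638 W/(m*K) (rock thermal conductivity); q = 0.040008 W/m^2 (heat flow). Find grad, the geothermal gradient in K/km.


grad = q / k * 1000
grad = 0.040008 / 1.1638 * 1000
grad = 34.37704 deg C/km
Convert: 34.37704 deg C/km * 1.0 = 34.377 K/km
grad = 34.377 K/km


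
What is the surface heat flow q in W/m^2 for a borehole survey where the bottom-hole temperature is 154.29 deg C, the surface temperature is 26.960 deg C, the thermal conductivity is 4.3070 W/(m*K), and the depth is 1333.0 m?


Step 1: grad = (T_d - T_surf)/d * 1000 = (154.29 - 26.96)/1333.0 * 1000 = 95.52138 deg C/km
Step 2: q = k * grad / 1000 = 4.307 * 95.52138 / 1000 = 0.41141 W/m^2
q = 0.41141 W/m^2


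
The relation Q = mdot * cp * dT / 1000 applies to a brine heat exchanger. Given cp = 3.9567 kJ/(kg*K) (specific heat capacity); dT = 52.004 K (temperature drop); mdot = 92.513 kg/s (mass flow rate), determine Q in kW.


Q = mdot * cp * dT / 1000
Q = 92.513 * 3.9567 * 52.004 / 1000
Q = 19.03587 MW
Convert: 19.03587 MW * 1000.0 = 19036 kW
Q = 19036 kW


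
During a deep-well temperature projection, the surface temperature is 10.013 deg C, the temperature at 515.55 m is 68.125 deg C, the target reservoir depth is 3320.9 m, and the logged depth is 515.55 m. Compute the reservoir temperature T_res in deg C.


Step 1: grad = (T_d1 - T_surf)/d1 * 1000 = (68.125 - 10.013)/515.55 * 1000 = 112.7185 deg C/km
Step 2: T_res = T_surf + grad*d2/1000 = 10.013 + 112.7185*3320.9/1000 = 384.34 deg C
T_res = 384.34 deg C


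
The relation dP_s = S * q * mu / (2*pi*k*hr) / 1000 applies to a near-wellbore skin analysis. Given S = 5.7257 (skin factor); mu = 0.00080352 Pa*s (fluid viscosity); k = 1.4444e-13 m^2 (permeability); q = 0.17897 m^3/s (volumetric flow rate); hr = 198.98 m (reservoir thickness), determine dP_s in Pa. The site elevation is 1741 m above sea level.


dP_s = S * q * mu / (2*pi*k*hr) / 1000
dP_s = 5.7257 * 0.17897 * 0.00080352 / (2*pi*1.4444e-13*198.98) / 1000
dP_s = 4559.621 kPa
Convert: 4559.621 kPa * 1000.0 = 4.5596e+06 Pa
dP_s = 4.5596e+06 Pa


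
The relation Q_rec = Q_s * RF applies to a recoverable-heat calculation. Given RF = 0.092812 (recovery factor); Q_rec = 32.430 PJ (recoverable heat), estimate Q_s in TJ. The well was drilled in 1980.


Q_s = Q_rec / RF
Q_s = 32.430 / 0.092812
Q_s = 349.4160 PJ
Convert: 349.4160 PJ * 1000.0 = 3.4942e+05 TJ
Q_s = 3.4942e+05 TJ


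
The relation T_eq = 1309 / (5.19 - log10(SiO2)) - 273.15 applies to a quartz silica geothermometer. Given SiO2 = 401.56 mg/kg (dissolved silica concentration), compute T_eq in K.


T_eq = 1309 / (5.19 - log10(SiO2)) - 273.15
T_eq = 1309 / (5.19 - log10(401.56)) - 273.15
T_eq = 232.9883 deg C
Convert to K: 232.9883 + 273.15 = 506.14 K
T_eq = 506.14 K


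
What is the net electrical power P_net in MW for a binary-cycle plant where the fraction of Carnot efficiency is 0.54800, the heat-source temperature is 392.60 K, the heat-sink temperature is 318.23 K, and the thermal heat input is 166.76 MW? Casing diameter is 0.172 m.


Step 1: eta = (1 - Tc/Th)*f = (1 - 318.23/392.6)*0.548 = 0.1038073
Step 2: P_net = eta * Q_in = 0.1038073 * 166.76 = 17.311 MW
P_net = 17.311 MW


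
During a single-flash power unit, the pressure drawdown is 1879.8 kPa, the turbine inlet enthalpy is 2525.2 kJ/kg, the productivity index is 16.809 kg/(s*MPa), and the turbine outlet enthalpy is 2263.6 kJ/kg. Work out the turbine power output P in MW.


Step 1: mdot = PI * dP / 1000 = 16.809 * 1879.8 / 1000 = 31.59756 kg/s
Step 2: P = mdot*(h_in - h_out)/1000 = 31.59756*(2525.2 - 2263.6)/1000 = 8.2659 MW
P = 8.2659 MW


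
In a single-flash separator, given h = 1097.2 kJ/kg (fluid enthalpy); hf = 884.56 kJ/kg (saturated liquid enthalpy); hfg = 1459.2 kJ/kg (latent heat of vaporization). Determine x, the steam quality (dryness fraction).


x = (h - hf) / hfg
x = (1097.2 - 884.56) / 1459.2
x = 0.14572


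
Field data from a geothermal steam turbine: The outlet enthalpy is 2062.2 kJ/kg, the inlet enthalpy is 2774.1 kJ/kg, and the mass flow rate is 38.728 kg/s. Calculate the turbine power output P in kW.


P = mdot * (h_in - h_out) / 1000
P = 38.728 * (2774.1 - 2062.2) / 1000
P = 27.57046 MW
Convert: 27.57046 MW * 1000.0 = 27570 kW
P = 27570 kW


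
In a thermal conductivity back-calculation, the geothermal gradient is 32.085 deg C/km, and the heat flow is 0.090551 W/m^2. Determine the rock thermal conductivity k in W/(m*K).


k = q / (grad / 1000)
k = 0.090551 / (32.085 / 1000)
k = 2.8222 W/(m*K)


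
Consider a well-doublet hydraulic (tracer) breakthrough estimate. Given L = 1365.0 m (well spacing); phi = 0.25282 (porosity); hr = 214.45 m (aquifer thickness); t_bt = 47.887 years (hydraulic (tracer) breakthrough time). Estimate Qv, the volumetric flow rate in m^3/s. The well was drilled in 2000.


Qv = pi*hr*phi*L^2 / (3*t_bt*365.25*86400)
Qv = pi*214.45*0.25282*1365.0^2 / (3*47.887*365.25*86400)
Qv = 0.070002 m^3/s


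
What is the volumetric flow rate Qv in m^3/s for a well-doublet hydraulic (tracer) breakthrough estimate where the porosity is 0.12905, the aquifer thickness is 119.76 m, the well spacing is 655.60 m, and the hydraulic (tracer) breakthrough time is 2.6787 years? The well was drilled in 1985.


Qv = pi*hr*phi*L^2 / (3*t_bt*365.25*86400)
Qv = pi*119.76*0.12905*655.60^2 / (3*2.6787*365.25*86400)
Qv = 0.082290 m^3/s


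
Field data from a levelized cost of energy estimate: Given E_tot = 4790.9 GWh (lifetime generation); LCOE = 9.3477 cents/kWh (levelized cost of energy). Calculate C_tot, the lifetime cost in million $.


C_tot = LCOE / 100 * E_tot
C_tot = 9.3477 / 100 * 4790.9
C_tot = 447.84 million $


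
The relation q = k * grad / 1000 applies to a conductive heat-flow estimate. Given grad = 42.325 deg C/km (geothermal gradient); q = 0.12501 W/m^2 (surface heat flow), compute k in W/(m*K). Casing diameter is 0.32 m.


k = q * 1000 / grad
k = 0.12501 * 1000 / 42.325
k = 2.9536 W/(m*K)


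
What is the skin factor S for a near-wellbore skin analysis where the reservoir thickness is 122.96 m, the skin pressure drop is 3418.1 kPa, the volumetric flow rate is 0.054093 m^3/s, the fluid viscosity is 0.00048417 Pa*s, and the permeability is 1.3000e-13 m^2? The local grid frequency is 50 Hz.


S = dP_s * 1000 * 2*pi*k*hr / (q*mu)
S = 3418.1 * 1000 * 2*pi*1.3000e-13*122.96 / (0.054093*0.00048417)
S = 13.108


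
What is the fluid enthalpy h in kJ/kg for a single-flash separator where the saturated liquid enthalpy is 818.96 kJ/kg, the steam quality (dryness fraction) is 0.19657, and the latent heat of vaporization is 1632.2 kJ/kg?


h = hf + x * hfg
h = 818.96 + 0.19657 * 1632.2
h = 1139.8 kJ/kg


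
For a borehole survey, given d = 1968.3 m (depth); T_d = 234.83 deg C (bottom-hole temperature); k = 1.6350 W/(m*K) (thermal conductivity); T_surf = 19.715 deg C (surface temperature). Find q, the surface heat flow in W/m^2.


Step 1: grad = (T_d - T_surf)/d * 1000 = (234.83 - 19.715)/1968.3 * 1000 = 109.2897 deg C/km
Step 2: q = k * grad / 1000 = 1.635 * 109.2897 / 1000 = 0.17869 W/m^2
q = 0.17869 W/m^2


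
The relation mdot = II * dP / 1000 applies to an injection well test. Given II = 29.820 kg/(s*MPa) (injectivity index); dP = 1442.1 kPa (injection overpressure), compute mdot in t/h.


mdot = II * dP / 1000
mdot = 29.820 * 1442.1 / 1000
mdot = 43.00342 kg/s
Convert: 43.00342 kg/s * 3.6 = 154.81 t/h
mdot = 154.81 t/h


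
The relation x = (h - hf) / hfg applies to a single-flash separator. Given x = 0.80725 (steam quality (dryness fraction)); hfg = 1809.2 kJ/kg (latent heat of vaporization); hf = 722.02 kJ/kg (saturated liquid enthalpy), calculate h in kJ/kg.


h = hf + x * hfg
h = 722.02 + 0.80725 * 1809.2
h = 2182.5 kJ/kg


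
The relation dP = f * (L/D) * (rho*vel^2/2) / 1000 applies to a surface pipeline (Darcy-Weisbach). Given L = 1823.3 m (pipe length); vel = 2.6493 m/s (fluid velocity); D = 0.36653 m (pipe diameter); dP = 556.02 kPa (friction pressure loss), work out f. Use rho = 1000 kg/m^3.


f = dP*1000 / ((L/D)*(rho*vel^2/2))
f = 556.02*1000 / ((1823.3/0.36653)*(1000*2.6493^2/2))
f = 0.031850


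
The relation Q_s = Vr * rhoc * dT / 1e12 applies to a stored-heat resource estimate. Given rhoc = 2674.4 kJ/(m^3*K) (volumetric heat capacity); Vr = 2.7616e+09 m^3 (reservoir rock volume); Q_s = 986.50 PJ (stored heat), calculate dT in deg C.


dT = Q_s * 1e12 / (Vr * rhoc)
dT = 986.50 * 1e12 / (2.7616e+09 * 2674.4)
dT = 133.5703 K
Convert (temperature difference, 1 K = 1 deg C): 133.5703 K = 133.5703 deg C
dT = 133.57 deg C


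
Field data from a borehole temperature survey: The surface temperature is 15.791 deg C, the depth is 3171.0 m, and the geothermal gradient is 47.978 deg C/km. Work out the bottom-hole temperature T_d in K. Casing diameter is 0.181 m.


T_d = T_surf + grad * d / 1000
T_d = 15.791 + 47.978 * 3171.0 / 1000
T_d = 167.9292 deg C
Convert to K: 167.9292 + 273.15 = 441.08 K
T_d = 441.08 K


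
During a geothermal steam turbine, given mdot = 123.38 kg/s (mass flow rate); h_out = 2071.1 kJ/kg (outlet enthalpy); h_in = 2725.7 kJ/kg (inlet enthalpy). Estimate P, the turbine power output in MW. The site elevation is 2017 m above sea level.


P = mdot * (h_in - h_out) / 1000
P = 123.38 * (2725.7 - 2071.1) / 1000
P = 80.765 MW


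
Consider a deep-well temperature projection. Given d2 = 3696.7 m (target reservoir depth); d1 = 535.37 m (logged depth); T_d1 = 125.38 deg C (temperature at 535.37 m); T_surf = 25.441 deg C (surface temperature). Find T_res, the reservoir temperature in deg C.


Step 1: grad = (T_d1 - T_surf)/d1 * 1000 = (125.38 - 25.441)/535.37 * 1000 = 186.6728 deg C/km
Step 2: T_res = T_surf + grad*d2/1000 = 25.441 + 186.6728*3696.7/1000 = 715.51 deg C
T_res = 715.51 deg C


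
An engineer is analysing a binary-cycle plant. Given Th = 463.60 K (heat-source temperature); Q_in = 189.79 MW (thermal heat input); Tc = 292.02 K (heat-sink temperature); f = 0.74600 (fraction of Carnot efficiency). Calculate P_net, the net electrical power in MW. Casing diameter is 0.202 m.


Step 1: eta = (1 - Tc/Th)*f = (1 - 292.02/463.6)*0.746 = 0.2760972
Step 2: P_net = eta * Q_in = 0.2760972 * 189.79 = 52.400 MW
P_net = 52.400 MW


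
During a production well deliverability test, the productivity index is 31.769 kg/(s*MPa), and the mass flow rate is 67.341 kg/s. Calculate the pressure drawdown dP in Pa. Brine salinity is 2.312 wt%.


dP = mdot * 1000 / PI
dP = 67.341 * 1000 / 31.769
dP = 2119.708 kPa
Convert: 2119.708 kPa * 1000.0 = 2.1197e+06 Pa
dP = 2.1197e+06 Pa


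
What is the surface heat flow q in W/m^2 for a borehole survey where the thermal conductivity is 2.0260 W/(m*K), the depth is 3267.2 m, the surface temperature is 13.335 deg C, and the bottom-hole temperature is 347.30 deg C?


Step 1: grad = (T_d - T_surf)/d * 1000 = (347.3 - 13.335)/3267.2 * 1000 = 102.2175 deg C/km
Step 2: q = k * grad / 1000 = 2.026 * 102.2175 / 1000 = 0.20709 W/m^2
q = 0.20709 W/m^2


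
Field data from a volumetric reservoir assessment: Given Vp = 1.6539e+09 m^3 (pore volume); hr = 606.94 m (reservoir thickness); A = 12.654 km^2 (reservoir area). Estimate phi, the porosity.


phi = Vp / (A * 1e6 * hr)
phi = 1.6539e+09 / (12.654 * 1e6 * 606.94)
phi = 0.21535


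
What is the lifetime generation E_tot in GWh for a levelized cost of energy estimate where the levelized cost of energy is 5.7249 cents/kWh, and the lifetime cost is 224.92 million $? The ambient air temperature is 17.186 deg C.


E_tot = C_tot / LCOE * 100
E_tot = 224.92 / 5.7249 * 100
E_tot = 3928.8 GWh


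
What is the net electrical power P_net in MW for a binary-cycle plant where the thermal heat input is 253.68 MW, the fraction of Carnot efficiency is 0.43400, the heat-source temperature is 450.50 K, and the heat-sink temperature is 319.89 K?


Step 1: eta = (1 - Tc/Th)*f = (1 - 319.89/450.5)*0.434 = 0.1258263
Step 2: P_net = eta * Q_in = 0.1258263 * 253.68 = 31.920 MW
P_net = 31.920 MW


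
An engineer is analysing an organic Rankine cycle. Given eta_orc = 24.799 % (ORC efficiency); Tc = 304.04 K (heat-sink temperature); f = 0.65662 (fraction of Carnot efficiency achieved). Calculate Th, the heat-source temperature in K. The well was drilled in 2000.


Th = Tc / (1 - (eta_orc/100)/f)
Th = 304.04 / (1 - (24.799/100)/0.65662)
Th = 488.56 K


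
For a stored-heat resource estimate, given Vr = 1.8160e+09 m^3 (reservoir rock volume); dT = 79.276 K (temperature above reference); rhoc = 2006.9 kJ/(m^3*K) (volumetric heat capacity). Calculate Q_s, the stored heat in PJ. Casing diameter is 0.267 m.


Q_s = Vr * rhoc * dT / 1e12
Q_s = 1.8160e+09 * 2006.9 * 79.276 / 1e12
Q_s = 288.92 PJ


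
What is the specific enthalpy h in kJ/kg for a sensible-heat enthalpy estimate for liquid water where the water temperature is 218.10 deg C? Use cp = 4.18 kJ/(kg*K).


h = cp * T
h = 4.18 * 218.10
h = 911.66 kJ/kg


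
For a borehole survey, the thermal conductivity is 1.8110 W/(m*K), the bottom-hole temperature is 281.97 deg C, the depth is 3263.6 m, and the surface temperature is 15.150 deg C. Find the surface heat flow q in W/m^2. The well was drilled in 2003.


Step 1: grad = (T_d - T_surf)/d * 1000 = (281.97 - 15.15)/3263.6 * 1000 = 81.75634 deg C/km
Step 2: q = k * grad / 1000 = 1.811 * 81.75634 / 1000 = 0.14806 W/m^2
q = 0.14806 W/m^2


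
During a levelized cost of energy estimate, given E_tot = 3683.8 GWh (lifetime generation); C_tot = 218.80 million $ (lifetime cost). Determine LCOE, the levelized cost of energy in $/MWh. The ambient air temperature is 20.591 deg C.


LCOE = C_tot / E_tot * 100
LCOE = 218.80 / 3683.8 * 100
LCOE = 5.939519 cents/kWh
Convert: 5.939519 cents/kWh * 10.0 = 59.395 $/MWh
LCOE = 59.395 $/MWh


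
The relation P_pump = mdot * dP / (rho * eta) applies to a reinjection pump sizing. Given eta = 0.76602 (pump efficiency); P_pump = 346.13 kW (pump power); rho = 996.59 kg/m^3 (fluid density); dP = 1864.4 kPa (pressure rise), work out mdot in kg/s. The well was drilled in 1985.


mdot = P_pump * rho * eta / dP
mdot = 346.13 * 996.59 * 0.76602 / 1864.4
mdot = 141.73 kg/s


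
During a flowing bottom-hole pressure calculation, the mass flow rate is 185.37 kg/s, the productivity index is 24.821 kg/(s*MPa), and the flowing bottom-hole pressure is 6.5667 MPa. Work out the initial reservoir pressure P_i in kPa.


P_i = P_wf + mdot / PI
P_i = 6.5667 + 185.37 / 24.821
P_i = 14.03497 MPa
Convert: 14.03497 MPa * 1000.0 = 14035 kPa
P_i = 14035 kPa


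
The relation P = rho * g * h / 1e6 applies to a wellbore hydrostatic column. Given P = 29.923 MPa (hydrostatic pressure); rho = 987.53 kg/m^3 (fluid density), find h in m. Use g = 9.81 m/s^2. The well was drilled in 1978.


h = P * 1e6 / (g * rho)
h = 29.923 * 1e6 / (9.81 * 987.53)
h = 3088.8 m


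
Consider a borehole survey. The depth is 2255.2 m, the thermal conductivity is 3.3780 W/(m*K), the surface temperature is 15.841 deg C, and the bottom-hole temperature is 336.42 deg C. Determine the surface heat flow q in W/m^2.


Step 1: grad = (T_d - T_surf)/d * 1000 = (336.42 - 15.841)/2255.2 * 1000 = 142.1510 deg C/km
Step 2: q = k * grad / 1000 = 3.378 * 142.1510 / 1000 = 0.48019 W/m^2
q = 0.48019 W/m^2


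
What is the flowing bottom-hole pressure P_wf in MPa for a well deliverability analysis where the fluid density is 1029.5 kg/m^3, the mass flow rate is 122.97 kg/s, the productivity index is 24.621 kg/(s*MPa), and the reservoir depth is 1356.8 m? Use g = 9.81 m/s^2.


Step 1: P_i = rho*g*h/1e6 = 1029.5*9.81*1356.8/1e6 = 13.70286 MPa
Step 2: P_wf = P_i - mdot/PI = 13.70286 - 122.97/24.621 = 8.7083 MPa
P_wf = 8.7083 MPa


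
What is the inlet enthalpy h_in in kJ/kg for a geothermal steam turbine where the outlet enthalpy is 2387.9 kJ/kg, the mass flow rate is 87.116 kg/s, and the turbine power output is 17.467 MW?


h_in = h_out + P * 1000 / mdot
h_in = 2387.9 + 17.467 * 1000 / 87.116
h_in = 2588.4 kJ/kg


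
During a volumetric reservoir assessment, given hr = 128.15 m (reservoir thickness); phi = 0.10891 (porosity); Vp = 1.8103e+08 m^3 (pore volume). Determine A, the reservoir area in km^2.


A = Vp / (1e6 * hr * phi)
A = 1.8103e+08 / (1e6 * 128.15 * 0.10891)
A = 12.971 km^2


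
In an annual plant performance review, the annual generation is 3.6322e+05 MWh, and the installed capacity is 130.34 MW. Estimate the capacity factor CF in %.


CF = E_a / (cap * 8760) * 100
CF = 3.6322e+05 / (130.34 * 8760) * 100
CF = 31.812 %


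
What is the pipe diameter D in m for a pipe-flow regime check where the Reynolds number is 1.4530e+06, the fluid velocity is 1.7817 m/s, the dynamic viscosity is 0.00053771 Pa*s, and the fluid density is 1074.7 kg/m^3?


D = Re * mu / (rho * vel)
D = 1.4530e+06 * 0.00053771 / (1074.7 * 1.7817)
D = 0.40803 m


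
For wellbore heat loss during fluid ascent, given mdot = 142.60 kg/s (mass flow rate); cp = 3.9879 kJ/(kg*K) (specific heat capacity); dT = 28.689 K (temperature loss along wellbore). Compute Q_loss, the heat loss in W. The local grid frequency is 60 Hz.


Q_loss = mdot * cp * dT
Q_loss = 142.60 * 3.9879 * 28.689
Q_loss = 16314.70 kW
Convert: 16314.70 kW * 1000.0 = 1.6315e+07 W
Q_loss = 1.6315e+07 W


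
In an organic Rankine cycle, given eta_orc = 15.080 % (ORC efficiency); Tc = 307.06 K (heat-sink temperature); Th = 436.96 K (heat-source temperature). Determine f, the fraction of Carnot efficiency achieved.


f = (eta_orc/100) / (1 - Tc/Th)
f = (15.080/100) / (1 - 307.06/436.96)
f = 0.50726


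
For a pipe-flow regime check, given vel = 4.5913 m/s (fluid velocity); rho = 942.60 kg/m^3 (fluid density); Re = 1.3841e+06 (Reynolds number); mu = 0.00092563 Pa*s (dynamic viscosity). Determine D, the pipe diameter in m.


D = Re * mu / (rho * vel)
D = 1.3841e+06 * 0.00092563 / (942.60 * 4.5913)
D = 0.29603 m


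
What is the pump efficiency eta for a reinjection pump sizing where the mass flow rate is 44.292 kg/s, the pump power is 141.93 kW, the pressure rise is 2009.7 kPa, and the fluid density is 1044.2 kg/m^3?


eta = mdot * dP / (rho * P_pump)
eta = 44.292 * 2009.7 / (1044.2 * 141.93)
eta = 0.60062


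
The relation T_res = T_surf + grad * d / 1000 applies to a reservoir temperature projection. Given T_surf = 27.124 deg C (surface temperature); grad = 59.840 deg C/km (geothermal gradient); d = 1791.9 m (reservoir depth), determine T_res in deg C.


T_res = T_surf + grad * d / 1000
T_res = 27.124 + 59.840 * 1791.9 / 1000
T_res = 134.35 deg C


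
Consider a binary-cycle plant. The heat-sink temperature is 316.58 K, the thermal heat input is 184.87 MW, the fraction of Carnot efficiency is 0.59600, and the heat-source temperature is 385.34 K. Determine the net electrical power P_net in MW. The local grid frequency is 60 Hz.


Step 1: eta = (1 - Tc/Th)*f = (1 - 316.58/385.34)*0.596 = 0.1063501
Step 2: P_net = eta * Q_in = 0.1063501 * 184.87 = 19.661 MW
P_net = 19.661 MW
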